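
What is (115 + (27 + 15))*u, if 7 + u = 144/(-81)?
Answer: -12403/9 ≈ -1378.1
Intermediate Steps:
u = -79/9 (u = -7 + 144/(-81) = -7 + 144*(-1/81) = -7 - 16/9 = -79/9 ≈ -8.7778)
(115 + (27 + 15))*u = (115 + (27 + 15))*(-79/9) = (115 + 42)*(-79/9) = 157*(-79/9) = -12403/9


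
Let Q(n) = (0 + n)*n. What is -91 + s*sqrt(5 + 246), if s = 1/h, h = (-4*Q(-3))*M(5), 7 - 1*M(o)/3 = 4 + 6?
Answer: -91 + sqrt(251)/324 ≈ -90.951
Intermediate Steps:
Q(n) = n**2 (Q(n) = n*n = n**2)
M(o) = -9 (M(o) = 21 - 3*(4 + 6) = 21 - 3*10 = 21 - 30 = -9)
h = 324 (h = -4*(-3)**2*(-9) = -4*9*(-9) = -36*(-9) = 324)
s = 1/324 ≈ 0.0030864
-91 + s*sqrt(5 + 246) = -91 + sqrt(5 + 246)/324 = -91 + sqrt(251)/324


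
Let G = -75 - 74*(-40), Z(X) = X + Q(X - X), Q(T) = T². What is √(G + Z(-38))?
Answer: √2847 ≈ 53.357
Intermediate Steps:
Z(X) = X (Z(X) = X + (X - X)² = X + 0² = X + 0 = X)
G = 2885 (G = -75 + 2960 = 2885)
√(G + Z(-38)) = √(2885 - 38) = √2847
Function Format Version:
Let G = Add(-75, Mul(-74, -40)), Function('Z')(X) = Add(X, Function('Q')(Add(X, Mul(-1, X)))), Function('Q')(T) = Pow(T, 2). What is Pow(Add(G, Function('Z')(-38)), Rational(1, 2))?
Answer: Pow(2847, Rational(1, 2)) ≈ 53.357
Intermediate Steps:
Function('Z')(X) = X (Function('Z')(X) = Add(X, Pow(Add(X, Mul(-1, X)), 2)) = Add(X, Pow(0, 2)) = Add(X, 0) = X)
G = 2885 (G = Add(-75, 2960) = 2885)
Pow(Add(G, Function('Z')(-38)), Rational(1, 2)) = Pow(Add(2885, -38), Rational(1, 2)) = Pow(2847, Rational(1, 2))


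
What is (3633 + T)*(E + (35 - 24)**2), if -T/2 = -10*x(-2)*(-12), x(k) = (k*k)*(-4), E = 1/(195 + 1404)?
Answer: 481958680/533 ≈ 9.0424e+5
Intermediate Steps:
E = 1/1599 ≈ 0.00062539
x(k) = -4*k**2 (x(k) = k**2*(-4) = -4*k**2)
T = 3840 (T = -2*(-(-40)*(-2)**2)*(-12) = -2*(-(-40)*4)*(-12) = -2*(-10*(-16))*(-12) = -320*(-12) = -2*(-1920) = 3840)
(3633 + T)*(E + (35 - 24)**2) = (3633 + 3840)*(1/1599 + (35 - 24)**2) = 7473*(1/1599 + 11**2) = 7473*(1/1599 + 121) = 7473*(193480/1599) = 481958680/533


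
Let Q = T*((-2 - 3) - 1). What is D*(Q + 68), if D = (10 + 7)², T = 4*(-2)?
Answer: 33524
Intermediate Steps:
T = -8
D = 289 (D = 17² = 289)
Q = 48 (Q = -8*((-2 - 3) - 1) = -8*(-5 - 1) = -8*(-6) = 48)
D*(Q + 68) = 289*(48 + 68) = 289*116 = 33524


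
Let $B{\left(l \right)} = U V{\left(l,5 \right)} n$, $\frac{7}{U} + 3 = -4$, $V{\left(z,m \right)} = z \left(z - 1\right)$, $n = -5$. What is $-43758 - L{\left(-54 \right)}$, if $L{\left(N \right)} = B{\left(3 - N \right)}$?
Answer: $-59718$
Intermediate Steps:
$V{\left(z,m \right)} = z \left(-1 + z\right)$
$U = -1$ ($U = \frac{7}{-3 - 4} = \frac{7}{-7} = 7 \left(- \frac{1}{7}\right) = -1$)
$B{\left(l \right)} = 5 l \left(-1 + l\right)$ ($B{\left(l \right)} = - l \left(-1 + l\right) \left(-5\right) = 5 l \left(-1 + l\right)$)
$L{\left(N \right)} = 5 \left(2 - N\right) \left(3 - N\right)$ ($L{\left(N \right)} = 5 \left(3 - N\right) \left(-1 - \left(-3 + N\right)\right) = 5 \left(3 - N\right) \left(2 - N\right) = 5 \left(2 - N\right) \left(3 - N\right)$)
$-43758 - L{\left(-54 \right)} = -43758 - 5 \left(-3 - 54\right) \left(-2 - 54\right) = -43758 - 5 \left(-57\right) \left(-56\right) = -43758 - 15960 = -59718$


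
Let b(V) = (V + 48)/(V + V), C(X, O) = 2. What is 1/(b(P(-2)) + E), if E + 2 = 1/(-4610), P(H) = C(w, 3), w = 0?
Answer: 2305/24202 ≈ 0.095240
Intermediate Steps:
P(H) = 2
E = -9221/4610 (E = -2 + 1/(-4610) = -2 - 1/4610 = -9221/4610 ≈ -2.0002)
b(V) = (48 + V)/(2*V) (b(V) = (48 + V)/((2*V)) = (48 + V)*(1/(2*V)) = (48 + V)/(2*V))
1/(b(P(-2)) + E) = 1/((½)*(48 + 2)/2 - 9221/4610) = 1/((½)*(½)*50 - 9221/4610) = 1/(25/2 - 9221/4610) = 1/(24202/2305) = 2305/24202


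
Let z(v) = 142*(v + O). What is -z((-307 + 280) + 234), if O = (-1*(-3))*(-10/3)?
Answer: -27974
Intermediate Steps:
O = -10 (O = 3*(-10*⅓) = 3*(-10/3) = -10)
z(v) = -1420 + 142*v (z(v) = 142*(v - 10) = 142*(-10 + v) = -1420 + 142*v)
-z((-307 + 280) + 234) = -(-1420 + 142*((-307 + 280) + 234)) = -(-1420 + 142*(-27 + 234)) = -(-1420 + 142*207) = -(-1420 + 29394) = -1*27974 = -27974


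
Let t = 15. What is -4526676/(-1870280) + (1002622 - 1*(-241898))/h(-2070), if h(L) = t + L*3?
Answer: -38325968463/193106410 ≈ -198.47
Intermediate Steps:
h(L) = 15 + 3*L (h(L) = 15 + L*3 = 15 + 3*L)
-4526676/(-1870280) + (1002622 - 1*(-241898))/h(-2070) = -4526676/(-1870280) + (1002622 - 1*(-241898))/(15 + 3*(-2070)) = -4526676*(-1/1870280) + (1002622 + 241898)/(15 - 6210) = 1131669/467570 + 1244520/(-6195) = 1131669/467570 + 1244520*(-1/6195) = 1131669/467570 - 82968/413 = -38325968463/193106410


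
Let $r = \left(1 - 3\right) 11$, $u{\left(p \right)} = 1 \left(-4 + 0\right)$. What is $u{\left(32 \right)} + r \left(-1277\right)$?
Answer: $28090$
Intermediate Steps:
$u{\left(p \right)} = -4$ ($u{\left(p \right)} = 1 \left(-4\right) = -4$)
$r = -22$ ($r = \left(-2\right) 11 = -22$)
$u{\left(32 \right)} + r \left(-1277\right) = -4 - -28094 = -4 + 28094 = 28090$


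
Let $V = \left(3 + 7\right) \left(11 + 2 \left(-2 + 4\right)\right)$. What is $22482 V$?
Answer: $3372300$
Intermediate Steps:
$V = 150$ ($V = 10 \left(11 + 2 \cdot 2\right) = 10 \left(11 + 4\right) = 10 \cdot 15 = 150$)
$22482 V = 22482 \cdot 150 = 3372300$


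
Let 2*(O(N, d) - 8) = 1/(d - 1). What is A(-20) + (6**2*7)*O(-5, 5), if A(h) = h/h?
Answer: 4097/2 ≈ 2048.5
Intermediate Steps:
O(N, d) = 8 + 1/(2*(-1 + d)) (O(N, d) = 8 + 1/(2*(d - 1)) = 8 + 1/(2*(-1 + d)))
A(h) = 1
A(-20) + (6**2*7)*O(-5, 5) = 1 + (6**2*7)*((-15 + 16*5)/(2*(-1 + 5))) = 1 + (36*7)*((1/2)*(-15 + 80)/4) = 1 + 252*((1/2)*(1/4)*65) = 1 + 252*(65/8) = 1 + 4095/2 = 4097/2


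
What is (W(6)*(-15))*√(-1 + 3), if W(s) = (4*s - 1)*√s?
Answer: -690*√3 ≈ -1195.1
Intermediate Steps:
W(s) = √s*(-1 + 4*s) (W(s) = (-1 + 4*s)*√s = √s*(-1 + 4*s))
(W(6)*(-15))*√(-1 + 3) = ((√6*(-1 + 4*6))*(-15))*√(-1 + 3) = ((√6*(-1 + 24))*(-15))*√2 = ((√6*23)*(-15))*√2 = ((23*√6)*(-15))*√2 = (-345*√6)*√2 = -690*√3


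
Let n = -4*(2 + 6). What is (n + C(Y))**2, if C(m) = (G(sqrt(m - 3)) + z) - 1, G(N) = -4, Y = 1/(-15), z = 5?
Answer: 1024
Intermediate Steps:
Y = -1/15 ≈ -0.066667
n = -32 (n = -4*8 = -32)
C(m) = 0 (C(m) = (-4 + 5) - 1 = 1 - 1 = 0)
(n + C(Y))**2 = (-32 + 0)**2 = (-32)**2 = 1024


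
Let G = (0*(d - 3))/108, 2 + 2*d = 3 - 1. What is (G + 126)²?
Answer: 15876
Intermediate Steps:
d = 0 (d = -1 + (3 - 1)/2 = -1 + (½)*2 = -1 + 1 = 0)
G = 0 (G = (0*(0 - 3))/108 = (0*(-3))*(1/108) = 0*(1/108) = 0)
(G + 126)² = (0 + 126)² = 126² = 15876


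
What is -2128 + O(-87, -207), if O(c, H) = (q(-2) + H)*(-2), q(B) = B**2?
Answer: -1722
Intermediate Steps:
O(c, H) = -8 - 2*H (O(c, H) = ((-2)**2 + H)*(-2) = (4 + H)*(-2) = -8 - 2*H)
-2128 + O(-87, -207) = -2128 + (-8 - 2*(-207)) = -2128 + (-8 + 414) = -2128 + 406 = -1722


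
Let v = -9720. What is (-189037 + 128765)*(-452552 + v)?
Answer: 27862057984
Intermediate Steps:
(-189037 + 128765)*(-452552 + v) = (-189037 + 128765)*(-452552 - 9720) = -60272*(-462272) = 27862057984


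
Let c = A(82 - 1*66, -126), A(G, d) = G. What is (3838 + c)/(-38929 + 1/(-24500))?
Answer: -94423000/953760501 ≈ -0.099001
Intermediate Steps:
c = 16 (c = 82 - 1*66 = 82 - 66 = 16)
(3838 + c)/(-38929 + 1/(-24500)) = (3838 + 16)/(-38929 + 1/(-24500)) = 3854/(-38929 - 1/24500) = 3854/(-953760501/24500) = 3854*(-24500/953760501) = -94423000/953760501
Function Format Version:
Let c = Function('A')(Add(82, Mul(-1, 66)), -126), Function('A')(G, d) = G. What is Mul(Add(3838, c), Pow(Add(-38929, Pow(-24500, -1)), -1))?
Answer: Rational(-94423000, 953760501) ≈ -0.099001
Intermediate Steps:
c = 16 (c = Add(82, Mul(-1, 66)) = Add(82, -66) = 16)
Mul(Add(3838, c), Pow(Add(-38929, Pow(-24500, -1)), -1)) = Mul(Add(3838, 16), Pow(Add(-38929, Pow(-24500, -1)), -1)) = Mul(3854, Pow(Add(-38929, Rational(-1, 24500)), -1)) = Mul(3854, Pow(Rational(-953760501, 24500), -1)) = Mul(3854, Rational(-24500, 953760501)) = Rational(-94423000, 953760501)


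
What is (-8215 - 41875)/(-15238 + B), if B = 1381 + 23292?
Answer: -10018/1887 ≈ -5.3090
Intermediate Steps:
B = 24673
(-8215 - 41875)/(-15238 + B) = (-8215 - 41875)/(-15238 + 24673) = -50090/9435 = -50090*1/9435 = -10018/1887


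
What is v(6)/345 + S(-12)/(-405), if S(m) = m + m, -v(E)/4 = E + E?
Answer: -248/3105 ≈ -0.079871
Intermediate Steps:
v(E) = -8*E (v(E) = -4*(E + E) = -8*E)
S(m) = 2*m
v(6)/345 + S(-12)/(-405) = -8*6/345 + (2*(-12))/(-405) = -48*1/345 - 24*(-1/405) = -16/115 + 8/135 = -248/3105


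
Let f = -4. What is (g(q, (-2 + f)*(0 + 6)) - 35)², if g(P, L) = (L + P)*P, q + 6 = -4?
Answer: 180625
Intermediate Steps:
q = -10 (q = -6 - 4 = -10)
g(P, L) = P*(L + P)
(g(q, (-2 + f)*(0 + 6)) - 35)² = (-10*((-2 - 4)*(0 + 6) - 10) - 35)² = (-10*(-6*6 - 10) - 35)² = (-10*(-36 - 10) - 35)² = (-10*(-46) - 35)² = (460 - 35)² = 425² = 180625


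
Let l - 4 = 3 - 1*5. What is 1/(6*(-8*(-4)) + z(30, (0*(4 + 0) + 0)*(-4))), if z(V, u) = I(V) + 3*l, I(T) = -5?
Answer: 1/193 ≈ 0.0051813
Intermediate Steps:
l = 2 (l = 4 + (3 - 1*5) = 4 + (3 - 5) = 4 - 2 = 2)
z(V, u) = 1 (z(V, u) = -5 + 3*2 = -5 + 6 = 1)
1/(6*(-8*(-4)) + z(30, (0*(4 + 0) + 0)*(-4))) = 1/(6*(-8*(-4)) + 1) = 1/(6*32 + 1) = 1/(192 + 1) = 1/193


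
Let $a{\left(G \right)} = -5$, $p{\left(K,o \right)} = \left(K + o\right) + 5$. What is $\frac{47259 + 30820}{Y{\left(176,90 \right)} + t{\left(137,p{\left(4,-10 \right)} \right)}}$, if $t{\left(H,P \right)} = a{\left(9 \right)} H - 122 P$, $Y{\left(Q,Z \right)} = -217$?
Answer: $- \frac{78079}{780} \approx -100.1$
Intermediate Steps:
$p{\left(K,o \right)} = 5 + K + o$
$t{\left(H,P \right)} = - 122 P - 5 H$ ($t{\left(H,P \right)} = - 5 H - 122 P = - 122 P - 5 H$)
$\frac{47259 + 30820}{Y{\left(176,90 \right)} + t{\left(137,p{\left(4,-10 \right)} \right)}} = \frac{47259 + 30820}{-217 - \left(685 + 122 \left(5 + 4 - 10\right)\right)} = \frac{78079}{-217 - 563} = \frac{78079}{-780} = 78079 \left(- \frac{1}{780}\right) = - \frac{78079}{780}$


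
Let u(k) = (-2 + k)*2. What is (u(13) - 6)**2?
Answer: 256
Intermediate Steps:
u(k) = -4 + 2*k
(u(13) - 6)**2 = ((-4 + 2*13) - 6)**2 = ((-4 + 26) - 6)**2 = (22 - 6)**2 = 16**2 = 256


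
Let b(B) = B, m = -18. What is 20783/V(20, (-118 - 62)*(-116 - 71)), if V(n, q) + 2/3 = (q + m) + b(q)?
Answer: 62349/201904 ≈ 0.30880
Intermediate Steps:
V(n, q) = -56/3 + 2*q (V(n, q) = -⅔ + ((q - 18) + q) = -⅔ + ((-18 + q) + q) = -⅔ + (-18 + 2*q) = -56/3 + 2*q)
20783/V(20, (-118 - 62)*(-116 - 71)) = 20783/(-56/3 + 2*((-118 - 62)*(-116 - 71))) = 20783/(-56/3 + 2*(-180*(-187))) = 20783/(-56/3 + 2*33660) = 20783/(-56/3 + 67320) = 20783/(201904/3) = 20783*(3/201904) = 62349/201904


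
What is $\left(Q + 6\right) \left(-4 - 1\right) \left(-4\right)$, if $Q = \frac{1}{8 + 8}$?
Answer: $\frac{485}{4} \approx 121.25$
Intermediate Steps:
$Q = \frac{1}{16} \approx 0.0625$
$\left(Q + 6\right) \left(-4 - 1\right) \left(-4\right) = \left(\frac{1}{16} + 6\right) \left(-4 - 1\right) \left(-4\right) = \frac{97 \left(\left(-5\right) \left(-4\right)\right)}{16} = \frac{97}{16} \cdot 20 = \frac{485}{4}$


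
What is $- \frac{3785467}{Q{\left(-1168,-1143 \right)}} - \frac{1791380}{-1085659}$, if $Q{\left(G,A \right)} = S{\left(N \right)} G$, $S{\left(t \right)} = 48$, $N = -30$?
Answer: $\frac{4210158246073}{60866386176} \approx 69.171$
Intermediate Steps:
$Q{\left(G,A \right)} = 48 G$
$- \frac{3785467}{Q{\left(-1168,-1143 \right)}} - \frac{1791380}{-1085659} = - \frac{3785467}{48 \left(-1168\right)} - \frac{1791380}{-1085659} = - \frac{3785467}{-56064} - - \frac{1791380}{1085659} = \left(-3785467\right) \left(- \frac{1}{56064}\right) + \frac{1791380}{1085659} = \frac{3785467}{56064} + \frac{1791380}{1085659} = \frac{4210158246073}{60866386176}$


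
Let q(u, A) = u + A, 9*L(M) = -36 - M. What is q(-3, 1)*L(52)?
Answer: 176/9 ≈ 19.556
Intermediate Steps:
L(M) = -4 - M/9 (L(M) = (-36 - M)/9 = -4 - M/9)
q(u, A) = A + u
q(-3, 1)*L(52) = (1 - 3)*(-4 - ⅑*52) = -2*(-4 - 52/9) = -2*(-88/9) = 176/9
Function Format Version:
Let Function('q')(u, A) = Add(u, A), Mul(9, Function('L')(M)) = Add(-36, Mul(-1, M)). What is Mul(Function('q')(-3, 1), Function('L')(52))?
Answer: Rational(176, 9) ≈ 19.556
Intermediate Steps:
Function('L')(M) = Add(-4, Mul(Rational(-1, 9), M)) (Function('L')(M) = Mul(Rational(1, 9), Add(-36, Mul(-1, M))) = Add(-4, Mul(Rational(-1, 9), M)))
Function('q')(u, A) = Add(A, u)
Mul(Function('q')(-3, 1), Function('L')(52)) = Mul(Add(1, -3), Add(-4, Mul(Rational(-1, 9), 52))) = Mul(-2, Add(-4, Rational(-52, 9))) = Mul(-2, Rational(-88, 9)) = Rational(176, 9)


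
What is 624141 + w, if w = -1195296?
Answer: -571155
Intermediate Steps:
624141 + w = 624141 - 1195296 = -571155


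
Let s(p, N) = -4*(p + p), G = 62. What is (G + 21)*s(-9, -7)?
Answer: 5976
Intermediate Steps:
s(p, N) = -8*p
(G + 21)*s(-9, -7) = (62 + 21)*(-8*(-9)) = 83*72 = 5976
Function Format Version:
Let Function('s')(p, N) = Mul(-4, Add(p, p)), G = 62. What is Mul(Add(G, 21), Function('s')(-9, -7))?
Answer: 5976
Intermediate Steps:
Function('s')(p, N) = Mul(-8, p) (Function('s')(p, N) = Mul(-4, Mul(2, p)) = Mul(-8, p))
Mul(Add(G, 21), Function('s')(-9, -7)) = Mul(Add(62, 21), Mul(-8, -9)) = Mul(83, 72) = 5976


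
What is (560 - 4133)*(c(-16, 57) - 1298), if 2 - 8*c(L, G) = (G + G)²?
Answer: 41764797/4 ≈ 1.0441e+7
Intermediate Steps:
c(L, G) = ¼ - G²/2 (c(L, G) = ¼ - (G + G)²/8 = ¼ - 4*G²/8 = ¼ - G²/2)
(560 - 4133)*(c(-16, 57) - 1298) = (560 - 4133)*((¼ - ½*57²) - 1298) = -3573*((¼ - ½*3249) - 1298) = -3573*((¼ - 3249/2) - 1298) = -3573*(-6497/4 - 1298) = -3573*(-11689/4) = 41764797/4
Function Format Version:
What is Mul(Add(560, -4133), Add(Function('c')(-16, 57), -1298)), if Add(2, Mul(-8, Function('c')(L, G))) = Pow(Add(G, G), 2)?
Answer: Rational(41764797, 4) ≈ 1.0441e+7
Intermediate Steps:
Function('c')(L, G) = Add(Rational(1, 4), Mul(Rational(-1, 2), Pow(G, 2))) (Function('c')(L, G) = Add(Rational(1, 4), Mul(Rational(-1, 8), Pow(Add(G, G), 2))) = Add(Rational(1, 4), Mul(Rational(-1, 8), Pow(Mul(2, G), 2))) = Add(Rational(1, 4), Mul(Rational(-1, 8), Mul(4, Pow(G, 2)))) = Add(Rational(1, 4), Mul(Rational(-1, 2), Pow(G, 2))))
Mul(Add(560, -4133), Add(Function('c')(-16, 57), -1298)) = Mul(Add(560, -4133), Add(Add(Rational(1, 4), Mul(Rational(-1, 2), Pow(57, 2))), -1298)) = Mul(-3573, Add(Add(Rational(1, 4), Mul(Rational(-1, 2), 3249)), -1298)) = Mul(-3573, Add(Add(Rational(1, 4), Rational(-3249, 2)), -1298)) = Mul(-3573, Add(Rational(-6497, 4), -1298)) = Mul(-3573, Rational(-11689, 4)) = Rational(41764797, 4)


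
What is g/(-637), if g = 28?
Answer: -4/91 ≈ -0.043956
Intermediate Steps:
g/(-637) = 28/(-637) = -1/637*28 = -4/91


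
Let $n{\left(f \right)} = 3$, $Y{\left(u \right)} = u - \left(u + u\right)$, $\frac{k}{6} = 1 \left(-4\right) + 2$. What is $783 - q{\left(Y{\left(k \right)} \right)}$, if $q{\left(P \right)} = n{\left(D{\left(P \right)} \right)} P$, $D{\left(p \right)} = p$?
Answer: $747$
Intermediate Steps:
$k = -12$ ($k = 6 \left(1 \left(-4\right) + 2\right) = 6 \left(-4 + 2\right) = 6 \left(-2\right) = -12$)
$Y{\left(u \right)} = - u$ ($Y{\left(u \right)} = u - 2 u = - u$)
$q{\left(P \right)} = 3 P$
$783 - q{\left(Y{\left(k \right)} \right)} = 783 - 3 \left(\left(-1\right) \left(-12\right)\right) = 783 - 3 \cdot 12 = 783 - 36 = 747$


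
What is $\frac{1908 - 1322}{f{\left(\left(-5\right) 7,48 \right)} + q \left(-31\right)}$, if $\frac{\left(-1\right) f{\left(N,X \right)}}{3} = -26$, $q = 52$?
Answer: $- \frac{293}{767} \approx -0.38201$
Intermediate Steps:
$f{\left(N,X \right)} = 78$ ($f{\left(N,X \right)} = \left(-3\right) \left(-26\right) = 78$)
$\frac{1908 - 1322}{f{\left(\left(-5\right) 7,48 \right)} + q \left(-31\right)} = \frac{1908 - 1322}{78 + 52 \left(-31\right)} = \frac{586}{78 - 1612} = \frac{586}{-1534} = 586 \left(- \frac{1}{1534}\right) = - \frac{293}{767}$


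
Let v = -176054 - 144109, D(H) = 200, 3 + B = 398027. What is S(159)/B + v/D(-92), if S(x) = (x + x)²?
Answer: -15926541639/9950600 ≈ -1600.6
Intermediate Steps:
B = 398024 (B = -3 + 398027 = 398024)
S(x) = 4*x² (S(x) = (2*x)² = 4*x²)
v = -320163
S(159)/B + v/D(-92) = (4*159²)/398024 - 320163/200 = (4*25281)*(1/398024) - 320163*1/200 = 101124*(1/398024) - 320163/200 = 25281/99506 - 320163/200 = -15926541639/9950600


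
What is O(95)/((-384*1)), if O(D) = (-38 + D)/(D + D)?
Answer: -1/1280 ≈ -0.00078125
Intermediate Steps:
O(D) = (-38 + D)/(2*D) (O(D) = (-38 + D)/((2*D)) = (-38 + D)*(1/(2*D)) = (-38 + D)/(2*D))
O(95)/((-384*1)) = ((½)*(-38 + 95)/95)/((-384*1)) = ((½)*(1/95)*57)/(-384) = (3/10)*(-1/384) = -1/1280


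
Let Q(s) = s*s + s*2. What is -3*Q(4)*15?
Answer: -1080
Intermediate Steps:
Q(s) = s**2 + 2*s
-3*Q(4)*15 = -12*(2 + 4)*15 = -12*6*15 = -3*24*15 = -72*15 = -1080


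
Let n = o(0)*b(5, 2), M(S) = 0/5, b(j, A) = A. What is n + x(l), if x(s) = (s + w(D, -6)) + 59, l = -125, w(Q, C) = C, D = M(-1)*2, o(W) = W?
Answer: -72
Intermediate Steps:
M(S) = 0 (M(S) = 0*(1/5) = 0)
D = 0 (D = 0*2 = 0)
n = 0 (n = 0*2 = 0)
x(s) = 53 + s (x(s) = (s - 6) + 59 = (-6 + s) + 59 = 53 + s)
n + x(l) = 0 + (53 - 125) = 0 - 72 = -72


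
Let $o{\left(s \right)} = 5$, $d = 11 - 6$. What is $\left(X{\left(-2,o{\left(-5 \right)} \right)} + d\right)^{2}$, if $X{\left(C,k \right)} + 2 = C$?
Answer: $1$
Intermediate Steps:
$d = 5$
$X{\left(C,k \right)} = -2 + C$
$\left(X{\left(-2,o{\left(-5 \right)} \right)} + d\right)^{2} = \left(\left(-2 - 2\right) + 5\right)^{2} = \left(-4 + 5\right)^{2} = 1^{2} = 1$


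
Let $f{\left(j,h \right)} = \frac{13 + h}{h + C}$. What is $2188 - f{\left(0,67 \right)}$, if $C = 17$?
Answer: $\frac{45928}{21} \approx 2187.0$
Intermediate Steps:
$f{\left(j,h \right)} = \frac{13 + h}{17 + h}$ ($f{\left(j,h \right)} = \frac{13 + h}{h + 17} = \frac{13 + h}{17 + h}$)
$2188 - f{\left(0,67 \right)} = 2188 - \frac{13 + 67}{17 + 67} = 2188 - \frac{1}{84} \cdot 80 = 2188 - \frac{20}{21} = \frac{45928}{21}$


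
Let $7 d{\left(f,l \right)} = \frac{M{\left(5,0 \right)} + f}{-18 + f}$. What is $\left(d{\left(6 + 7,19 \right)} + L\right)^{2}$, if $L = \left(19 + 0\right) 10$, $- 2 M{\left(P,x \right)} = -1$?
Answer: $\frac{176172529}{4900} \approx 35954.0$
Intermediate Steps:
$M{\left(P,x \right)} = \frac{1}{2}$ ($M{\left(P,x \right)} = \left(- \frac{1}{2}\right) \left(-1\right) = \frac{1}{2}$)
$d{\left(f,l \right)} = \frac{\frac{1}{2} + f}{7 \left(-18 + f\right)}$ ($d{\left(f,l \right)} = \frac{\left(\frac{1}{2} + f\right) \frac{1}{-18 + f}}{7} = \frac{\frac{1}{-18 + f} \left(\frac{1}{2} + f\right)}{7} = \frac{\frac{1}{2} + f}{7 \left(-18 + f\right)}$)
$L = 190$ ($L = 19 \cdot 10 = 190$)
$\left(d{\left(6 + 7,19 \right)} + L\right)^{2} = \left(\frac{1 + 2 \left(6 + 7\right)}{14 \left(-18 + \left(6 + 7\right)\right)} + 190\right)^{2} = \left(\frac{1 + 2 \cdot 13}{14 \left(-18 + 13\right)} + 190\right)^{2} = \left(\frac{1 + 26}{14 \left(-5\right)} + 190\right)^{2} = \left(\frac{1}{14} \left(- \frac{1}{5}\right) 27 + 190\right)^{2} = \left(- \frac{27}{70} + 190\right)^{2} = \left(\frac{13273}{70}\right)^{2} = \frac{176172529}{4900}$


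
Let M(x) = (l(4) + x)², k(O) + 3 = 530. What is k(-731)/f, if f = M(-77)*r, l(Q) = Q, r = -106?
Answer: -527/564874 ≈ -0.00093295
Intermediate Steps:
k(O) = 527 (k(O) = -3 + 530 = 527)
M(x) = (4 + x)²
f = -564874 (f = (4 - 77)²*(-106) = (-73)²*(-106) = 5329*(-106) = -564874)
k(-731)/f = 527/(-564874) = 527*(-1/564874) = -527/564874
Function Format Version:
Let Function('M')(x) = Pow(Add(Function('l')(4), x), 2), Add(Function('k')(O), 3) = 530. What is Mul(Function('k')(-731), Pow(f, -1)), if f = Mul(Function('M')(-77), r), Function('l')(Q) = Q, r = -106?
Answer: Rational(-527, 564874) ≈ -0.00093295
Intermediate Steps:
Function('k')(O) = 527 (Function('k')(O) = Add(-3, 530) = 527)
Function('M')(x) = Pow(Add(4, x), 2)
f = -564874 (f = Mul(Pow(Add(4, -77), 2), -106) = Mul(Pow(-73, 2), -106) = Mul(5329, -106) = -564874)
Mul(Function('k')(-731), Pow(f, -1)) = Mul(527, Pow(-564874, -1)) = Mul(527, Rational(-1, 564874)) = Rational(-527, 564874)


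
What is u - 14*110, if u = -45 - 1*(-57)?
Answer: -1528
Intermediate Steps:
u = 12 (u = -45 + 57 = 12)
u - 14*110 = 12 - 14*110 = 12 - 1540 = -1528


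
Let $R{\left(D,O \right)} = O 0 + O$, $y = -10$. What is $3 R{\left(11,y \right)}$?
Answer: $-30$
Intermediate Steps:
$R{\left(D,O \right)} = O$ ($R{\left(D,O \right)} = 0 + O = O$)
$3 R{\left(11,y \right)} = 3 \left(-10\right) = -30$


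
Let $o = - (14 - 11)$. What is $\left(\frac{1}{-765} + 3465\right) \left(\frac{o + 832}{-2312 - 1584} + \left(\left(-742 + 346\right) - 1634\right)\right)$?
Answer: $- \frac{308330227637}{43830} \approx -7.0347 \cdot 10^{6}$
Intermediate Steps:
$o = -3$ ($o = \left(-1\right) 3 = -3$)
$\left(\frac{1}{-765} + 3465\right) \left(\frac{o + 832}{-2312 - 1584} + \left(\left(-742 + 346\right) - 1634\right)\right) = \left(\frac{1}{-765} + 3465\right) \left(\frac{-3 + 832}{-2312 - 1584} + \left(\left(-742 + 346\right) - 1634\right)\right) = \left(- \frac{1}{765} + 3465\right) \left(\frac{829}{-3896} - 2030\right) = \frac{2650724 \left(829 \left(- \frac{1}{3896}\right) - 2030\right)}{765} = \frac{2650724 \left(- \frac{829}{3896} - 2030\right)}{765} = \frac{2650724}{765} \left(- \frac{7909709}{3896}\right) = - \frac{308330227637}{43830}$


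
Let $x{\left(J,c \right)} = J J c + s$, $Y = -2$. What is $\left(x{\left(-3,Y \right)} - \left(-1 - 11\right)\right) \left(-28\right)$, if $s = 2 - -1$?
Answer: $84$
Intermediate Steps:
$s = 3$ ($s = 2 + 1 = 3$)
$x{\left(J,c \right)} = 3 + c J^{2}$ ($x{\left(J,c \right)} = J J c + 3 = J^{2} c + 3 = c J^{2} + 3 = 3 + c J^{2}$)
$\left(x{\left(-3,Y \right)} - \left(-1 - 11\right)\right) \left(-28\right) = \left(\left(3 - 2 \left(-3\right)^{2}\right) - \left(-1 - 11\right)\right) \left(-28\right) = \left(\left(3 - 18\right) - \left(-1 - 11\right)\right) \left(-28\right) = \left(\left(3 - 18\right) - -12\right) \left(-28\right) = \left(-15 + 12\right) \left(-28\right) = \left(-3\right) \left(-28\right) = 84$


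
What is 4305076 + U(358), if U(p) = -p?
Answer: 4304718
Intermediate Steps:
4305076 + U(358) = 4305076 - 1*358 = 4305076 - 358 = 4304718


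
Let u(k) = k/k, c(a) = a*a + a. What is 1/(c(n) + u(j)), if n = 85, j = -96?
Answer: 1/7311 ≈ 0.00013678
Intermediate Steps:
c(a) = a + a² (c(a) = a² + a = a + a²)
u(k) = 1
1/(c(n) + u(j)) = 1/(85*(1 + 85) + 1) = 1/(85*86 + 1) = 1/(7310 + 1) = 1/7311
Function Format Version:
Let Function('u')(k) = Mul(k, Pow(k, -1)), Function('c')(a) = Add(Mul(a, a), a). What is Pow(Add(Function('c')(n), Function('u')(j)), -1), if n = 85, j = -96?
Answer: Rational(1, 7311) ≈ 0.00013678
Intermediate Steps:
Function('c')(a) = Add(a, Pow(a, 2)) (Function('c')(a) = Add(Pow(a, 2), a) = Add(a, Pow(a, 2)))
Function('u')(k) = 1
Pow(Add(Function('c')(n), Function('u')(j)), -1) = Pow(Add(Mul(85, Add(1, 85)), 1), -1) = Pow(Add(Mul(85, 86), 1), -1) = Pow(Add(7310, 1), -1) = Pow(7311, -1) = Rational(1, 7311)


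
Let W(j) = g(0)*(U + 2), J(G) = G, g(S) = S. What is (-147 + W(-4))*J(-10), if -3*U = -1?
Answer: 1470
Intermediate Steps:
U = ⅓ (U = -⅓*(-1) = ⅓ ≈ 0.33333)
W(j) = 0 (W(j) = 0*(⅓ + 2) = 0*(7/3) = 0)
(-147 + W(-4))*J(-10) = (-147 + 0)*(-10) = -147*(-10) = 1470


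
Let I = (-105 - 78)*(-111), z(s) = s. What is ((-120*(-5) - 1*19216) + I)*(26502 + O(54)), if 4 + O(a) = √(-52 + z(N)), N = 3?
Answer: 44967106 + 11879*I ≈ 4.4967e+7 + 11879.0*I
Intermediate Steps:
I = 20313 (I = -183*(-111) = 20313)
O(a) = -4 + 7*I (O(a) = -4 + √(-52 + 3) = -4 + √(-49) = -4 + 7*I)
((-120*(-5) - 1*19216) + I)*(26502 + O(54)) = ((-120*(-5) - 1*19216) + 20313)*(26502 + (-4 + 7*I)) = ((600 - 19216) + 20313)*(26498 + 7*I) = (-18616 + 20313)*(26498 + 7*I) = 1697*(26498 + 7*I) = 44967106 + 11879*I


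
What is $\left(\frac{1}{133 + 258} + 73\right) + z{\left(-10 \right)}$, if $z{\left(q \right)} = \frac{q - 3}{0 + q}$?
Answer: $\frac{290523}{3910} \approx 74.302$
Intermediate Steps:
$z{\left(q \right)} = \frac{-3 + q}{q}$
$\left(\frac{1}{133 + 258} + 73\right) + z{\left(-10 \right)} = \left(\frac{1}{133 + 258} + 73\right) + \frac{-3 - 10}{-10} = \left(\frac{1}{391} + 73\right) - - \frac{13}{10} = \left(\frac{1}{391} + 73\right) + \frac{13}{10} = \frac{28544}{391} + \frac{13}{10} = \frac{290523}{3910}$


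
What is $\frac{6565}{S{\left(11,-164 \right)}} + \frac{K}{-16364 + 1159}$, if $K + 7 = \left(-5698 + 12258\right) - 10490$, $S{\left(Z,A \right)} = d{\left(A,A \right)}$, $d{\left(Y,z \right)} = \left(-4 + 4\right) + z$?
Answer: $- \frac{99175157}{2493620} \approx -39.772$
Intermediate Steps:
$d{\left(Y,z \right)} = z$ ($d{\left(Y,z \right)} = 0 + z = z$)
$S{\left(Z,A \right)} = A$
$K = -3937$ ($K = -7 + \left(\left(-5698 + 12258\right) - 10490\right) = -7 + \left(6560 - 10490\right) = -7 - 3930 = -3937$)
$\frac{6565}{S{\left(11,-164 \right)}} + \frac{K}{-16364 + 1159} = \frac{6565}{-164} - \frac{3937}{-16364 + 1159} = 6565 \left(- \frac{1}{164}\right) - \frac{3937}{-15205} = - \frac{6565}{164} - - \frac{3937}{15205} = - \frac{6565}{164} + \frac{3937}{15205} = - \frac{99175157}{2493620}$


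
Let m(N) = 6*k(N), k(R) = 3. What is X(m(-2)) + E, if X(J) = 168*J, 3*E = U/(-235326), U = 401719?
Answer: 2134475753/705978 ≈ 3023.4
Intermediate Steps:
m(N) = 18 (m(N) = 6*3 = 18)
E = -401719/705978 (E = (401719/(-235326))/3 = (401719*(-1/235326))/3 = (⅓)*(-401719/235326) = -401719/705978 ≈ -0.56903)
X(m(-2)) + E = 168*18 - 401719/705978 = 3024 - 401719/705978 = 2134475753/705978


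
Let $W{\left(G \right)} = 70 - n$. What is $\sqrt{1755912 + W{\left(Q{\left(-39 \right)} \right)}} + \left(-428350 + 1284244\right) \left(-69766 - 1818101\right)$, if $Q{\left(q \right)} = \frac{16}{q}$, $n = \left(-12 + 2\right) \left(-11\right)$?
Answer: $-1615814038098 + 4 \sqrt{109742} \approx -1.6158 \cdot 10^{12}$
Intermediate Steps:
$n = 110$ ($n = \left(-10\right) \left(-11\right) = 110$)
$W{\left(G \right)} = -40$ ($W{\left(G \right)} = 70 - 110 = -40$)
$\sqrt{1755912 + W{\left(Q{\left(-39 \right)} \right)}} + \left(-428350 + 1284244\right) \left(-69766 - 1818101\right) = \sqrt{1755912 - 40} + \left(-428350 + 1284244\right) \left(-69766 - 1818101\right) = \sqrt{1755872} + 855894 \left(-1887867\right) = 4 \sqrt{109742} - 1615814038098 = -1615814038098 + 4 \sqrt{109742}$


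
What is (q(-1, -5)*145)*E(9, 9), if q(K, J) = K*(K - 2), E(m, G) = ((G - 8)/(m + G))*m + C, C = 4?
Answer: 3915/2 ≈ 1957.5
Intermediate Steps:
E(m, G) = 4 + m*(-8 + G)/(G + m) (E(m, G) = ((G - 8)/(m + G))*m + 4 = ((-8 + G)/(G + m))*m + 4 = m*(-8 + G)/(G + m) + 4 = 4 + m*(-8 + G)/(G + m))
q(K, J) = K*(-2 + K)
(q(-1, -5)*145)*E(9, 9) = (-(-2 - 1)*145)*((-4*9 + 4*9 + 9*9)/(9 + 9)) = (-1*(-3)*145)*((-36 + 36 + 81)/18) = (3*145)*((1/18)*81) = 435*(9/2) = 3915/2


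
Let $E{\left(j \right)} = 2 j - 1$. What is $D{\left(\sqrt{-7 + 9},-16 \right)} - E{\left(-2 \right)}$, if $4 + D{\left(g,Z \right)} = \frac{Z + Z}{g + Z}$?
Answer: $\frac{383}{127} + \frac{16 \sqrt{2}}{127} \approx 3.1939$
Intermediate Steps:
$D{\left(g,Z \right)} = -4 + \frac{2 Z}{Z + g}$ ($D{\left(g,Z \right)} = -4 + \frac{Z + Z}{g + Z} = -4 + \frac{2 Z}{Z + g}$)
$E{\left(j \right)} = -1 + 2 j$
$D{\left(\sqrt{-7 + 9},-16 \right)} - E{\left(-2 \right)} = \frac{2 \left(\left(-1\right) \left(-16\right) - 2 \sqrt{-7 + 9}\right)}{-16 + \sqrt{-7 + 9}} - \left(-1 + 2 \left(-2\right)\right) = \frac{2 \left(16 - 2 \sqrt{2}\right)}{-16 + \sqrt{2}} - \left(-1 - 4\right) = \frac{2 \left(16 - 2 \sqrt{2}\right)}{-16 + \sqrt{2}} - -5 = \frac{2 \left(16 - 2 \sqrt{2}\right)}{-16 + \sqrt{2}} + 5 = 5 + \frac{2 \left(16 - 2 \sqrt{2}\right)}{-16 + \sqrt{2}}$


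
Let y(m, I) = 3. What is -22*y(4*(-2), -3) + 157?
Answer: 91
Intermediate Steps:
-22*y(4*(-2), -3) + 157 = -22*3 + 157 = -66 + 157 = 91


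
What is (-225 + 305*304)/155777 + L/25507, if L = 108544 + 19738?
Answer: 22342655079/3973403939 ≈ 5.6231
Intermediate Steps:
L = 128282
(-225 + 305*304)/155777 + L/25507 = (-225 + 305*304)/155777 + 128282/25507 = (-225 + 92720)*(1/155777) + 128282*(1/25507) = 92495*(1/155777) + 128282/25507 = 92495/155777 + 128282/25507 = 22342655079/3973403939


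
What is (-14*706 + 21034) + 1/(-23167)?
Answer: 258312049/23167 ≈ 11150.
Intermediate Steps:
(-14*706 + 21034) + 1/(-23167) = (-9884 + 21034) - 1/23167 = 11150 - 1/23167 = 258312049/23167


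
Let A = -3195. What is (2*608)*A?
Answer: -3885120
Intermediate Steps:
(2*608)*A = (2*608)*(-3195) = 1216*(-3195) = -3885120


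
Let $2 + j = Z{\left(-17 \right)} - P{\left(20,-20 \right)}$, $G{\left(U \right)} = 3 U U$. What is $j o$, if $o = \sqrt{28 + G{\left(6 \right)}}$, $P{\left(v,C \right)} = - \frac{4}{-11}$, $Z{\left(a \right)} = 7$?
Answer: $\frac{102 \sqrt{34}}{11} \approx 54.069$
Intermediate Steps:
$G{\left(U \right)} = 3 U^{2}$
$P{\left(v,C \right)} = \frac{4}{11}$ ($P{\left(v,C \right)} = \left(-4\right) \left(- \frac{1}{11}\right) = \frac{4}{11}$)
$j = \frac{51}{11}$ ($j = -2 + \left(7 - \frac{4}{11}\right) = -2 + \frac{73}{11} = \frac{51}{11} \approx 4.6364$)
$o = 2 \sqrt{34}$ ($o = \sqrt{28 + 3 \cdot 6^{2}} = \sqrt{28 + 3 \cdot 36} = \sqrt{28 + 108} = \sqrt{136} = 2 \sqrt{34} \approx 11.662$)
$j o = \frac{51 \cdot 2 \sqrt{34}}{11} = \frac{102 \sqrt{34}}{11}$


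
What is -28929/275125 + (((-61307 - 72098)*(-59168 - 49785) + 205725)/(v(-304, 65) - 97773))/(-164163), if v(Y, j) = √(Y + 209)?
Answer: 57598613837320567967/71960135341810856500 + 7267540345*I*√95/784662993277356 ≈ 0.80042 + 9.0275e-5*I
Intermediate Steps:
v(Y, j) = √(209 + Y)
-28929/275125 + (((-61307 - 72098)*(-59168 - 49785) + 205725)/(v(-304, 65) - 97773))/(-164163) = -28929/275125 + (((-61307 - 72098)*(-59168 - 49785) + 205725)/(√(209 - 304) - 97773))/(-164163) = -28929*1/275125 + ((-133405*(-108953) + 205725)/(√(-95) - 97773))*(-1/164163) = -28929/275125 + ((14534874965 + 205725)/(I*√95 - 97773))*(-1/164163) = -28929/275125 + (14535080690/(-97773 + I*√95))*(-1/164163) = -28929/275125 - 14535080690/(164163*(-97773 + I*√95))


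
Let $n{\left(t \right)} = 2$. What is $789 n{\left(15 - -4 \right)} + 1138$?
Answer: $2716$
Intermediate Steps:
$789 n{\left(15 - -4 \right)} + 1138 = 789 \cdot 2 + 1138 = 1578 + 1138 = 2716$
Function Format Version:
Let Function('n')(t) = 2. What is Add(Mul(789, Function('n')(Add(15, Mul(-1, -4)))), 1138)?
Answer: 2716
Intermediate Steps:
Add(Mul(789, Function('n')(Add(15, Mul(-1, -4)))), 1138) = Add(Mul(789, 2), 1138) = Add(1578, 1138) = 2716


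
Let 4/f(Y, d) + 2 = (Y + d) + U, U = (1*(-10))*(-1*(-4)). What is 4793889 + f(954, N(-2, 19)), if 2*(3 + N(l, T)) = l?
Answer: 1088212804/227 ≈ 4.7939e+6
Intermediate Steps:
N(l, T) = -3 + l/2
U = -40 (U = -10*4 = -40)
f(Y, d) = 4/(-42 + Y + d) (f(Y, d) = 4/(-2 + ((Y + d) - 40)) = 4/(-2 + (-40 + Y + d)) = 4/(-42 + Y + d))
4793889 + f(954, N(-2, 19)) = 4793889 + 4/(-42 + 954 + (-3 + (1/2)*(-2))) = 4793889 + 4/(-42 + 954 + (-3 - 1)) = 4793889 + 4/(-42 + 954 - 4) = 4793889 + 4/908 = 4793889 + 4*(1/908) = 4793889 + 1/227 = 1088212804/227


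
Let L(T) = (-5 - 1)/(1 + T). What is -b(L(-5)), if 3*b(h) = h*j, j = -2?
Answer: 1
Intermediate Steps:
L(T) = -6/(1 + T)
b(h) = -2*h/3 (b(h) = (h*(-2))/3 = (-2*h)/3 = -2*h/3)
-b(L(-5)) = -(-2)*(-6/(1 - 5))/3 = -(-2)*(-6/(-4))/3 = -(-2)*(-6*(-1/4))/3 = -(-2)*3/(3*2) = -1*(-1) = 1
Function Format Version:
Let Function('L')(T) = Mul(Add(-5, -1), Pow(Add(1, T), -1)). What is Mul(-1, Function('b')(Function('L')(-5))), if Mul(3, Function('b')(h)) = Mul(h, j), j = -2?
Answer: 1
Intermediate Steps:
Function('L')(T) = Mul(-6, Pow(Add(1, T), -1))
Function('b')(h) = Mul(Rational(-2, 3), h) (Function('b')(h) = Mul(Rational(1, 3), Mul(h, -2)) = Mul(Rational(1, 3), Mul(-2, h)) = Mul(Rational(-2, 3), h))
Mul(-1, Function('b')(Function('L')(-5))) = Mul(-1, Mul(Rational(-2, 3), Mul(-6, Pow(Add(1, -5), -1)))) = Mul(-1, Mul(Rational(-2, 3), Mul(-6, Pow(-4, -1)))) = Mul(-1, Mul(Rational(-2, 3), Mul(-6, Rational(-1, 4)))) = Mul(-1, Mul(Rational(-2, 3), Rational(3, 2))) = Mul(-1, -1) = 1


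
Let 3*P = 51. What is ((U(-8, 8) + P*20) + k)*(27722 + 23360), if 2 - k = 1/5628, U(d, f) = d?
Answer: 48010720291/2814 ≈ 1.7061e+7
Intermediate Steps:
P = 17 (P = (1/3)*51 = 17)
k = 11255/5628 (k = 2 - 1/5628 = 11255/5628 ≈ 1.9998)
((U(-8, 8) + P*20) + k)*(27722 + 23360) = ((-8 + 17*20) + 11255/5628)*(27722 + 23360) = ((-8 + 340) + 11255/5628)*51082 = (332 + 11255/5628)*51082 = (1879751/5628)*51082 = 48010720291/2814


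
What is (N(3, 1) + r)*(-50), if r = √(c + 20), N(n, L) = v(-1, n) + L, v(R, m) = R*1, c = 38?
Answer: -50*√58 ≈ -380.79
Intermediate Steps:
v(R, m) = R
N(n, L) = -1 + L
r = √58 (r = √(38 + 20) = √58 ≈ 7.6158)
(N(3, 1) + r)*(-50) = ((-1 + 1) + √58)*(-50) = (0 + √58)*(-50) = √58*(-50) = -50*√58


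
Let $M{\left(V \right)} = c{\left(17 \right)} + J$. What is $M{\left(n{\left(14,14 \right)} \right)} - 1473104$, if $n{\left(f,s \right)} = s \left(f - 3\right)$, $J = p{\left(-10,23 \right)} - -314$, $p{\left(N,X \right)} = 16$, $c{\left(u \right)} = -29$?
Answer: $-1472803$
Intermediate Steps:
$J = 330$ ($J = 16 - -314 = 16 + 314 = 330$)
$n{\left(f,s \right)} = s \left(-3 + f\right)$
$M{\left(V \right)} = 301$ ($M{\left(V \right)} = -29 + 330 = 301$)
$M{\left(n{\left(14,14 \right)} \right)} - 1473104 = 301 - 1473104 = -1472803$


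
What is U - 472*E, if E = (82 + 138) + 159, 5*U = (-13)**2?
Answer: -894271/5 ≈ -1.7885e+5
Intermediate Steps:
U = 169/5 (U = (1/5)*(-13)**2 = (1/5)*169 = 169/5 ≈ 33.800)
E = 379 (E = 220 + 159 = 379)
U - 472*E = 169/5 - 472*379 = 169/5 - 178888 = -894271/5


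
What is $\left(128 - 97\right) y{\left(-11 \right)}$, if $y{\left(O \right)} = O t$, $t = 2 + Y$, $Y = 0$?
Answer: $-682$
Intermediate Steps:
$t = 2$ ($t = 2 + 0 = 2$)
$y{\left(O \right)} = 2 O$ ($y{\left(O \right)} = O 2 = 2 O$)
$\left(128 - 97\right) y{\left(-11 \right)} = \left(128 - 97\right) 2 \left(-11\right) = 31 \left(-22\right) = -682$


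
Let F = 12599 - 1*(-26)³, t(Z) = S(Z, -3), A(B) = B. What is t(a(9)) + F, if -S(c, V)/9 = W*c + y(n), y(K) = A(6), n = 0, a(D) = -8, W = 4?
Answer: 30409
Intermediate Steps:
y(K) = 6
S(c, V) = -54 - 36*c (S(c, V) = -9*(4*c + 6) = -9*(6 + 4*c) = -54 - 36*c)
t(Z) = -54 - 36*Z
F = 30175 (F = 12599 - 1*(-17576) = 12599 + 17576 = 30175)
t(a(9)) + F = (-54 - 36*(-8)) + 30175 = (-54 + 288) + 30175 = 234 + 30175 = 30409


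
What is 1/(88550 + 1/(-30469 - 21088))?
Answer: 51557/4565372349 ≈ 1.1293e-5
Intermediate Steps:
1/(88550 + 1/(-30469 - 21088)) = 1/(88550 + 1/(-51557)) = 1/(88550 - 1/51557) = 1/(4565372349/51557) = 51557/4565372349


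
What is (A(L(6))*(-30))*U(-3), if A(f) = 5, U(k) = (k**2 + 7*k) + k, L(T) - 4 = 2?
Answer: 2250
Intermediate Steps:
L(T) = 6 (L(T) = 4 + 2 = 6)
U(k) = k**2 + 8*k
(A(L(6))*(-30))*U(-3) = (5*(-30))*(-3*(8 - 3)) = -(-450)*5 = -150*(-15) = 2250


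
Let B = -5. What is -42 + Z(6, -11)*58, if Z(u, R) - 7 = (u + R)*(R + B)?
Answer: 5004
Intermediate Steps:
Z(u, R) = 7 + (-5 + R)*(R + u) (Z(u, R) = 7 + (u + R)*(R - 5) = 7 + (R + u)*(-5 + R) = 7 + (-5 + R)*(R + u))
-42 + Z(6, -11)*58 = -42 + (7 + (-11)² - 5*(-11) - 5*6 - 11*6)*58 = -42 + (7 + 121 + 55 - 30 - 66)*58 = -42 + 87*58 = -42 + 5046 = 5004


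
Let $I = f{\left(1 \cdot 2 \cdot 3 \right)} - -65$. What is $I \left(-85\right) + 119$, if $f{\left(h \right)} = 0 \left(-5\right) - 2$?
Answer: $-5236$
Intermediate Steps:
$f{\left(h \right)} = -2$ ($f{\left(h \right)} = 0 - 2 = -2$)
$I = 63$ ($I = -2 - -65 = -2 + 65 = 63$)
$I \left(-85\right) + 119 = 63 \left(-85\right) + 119 = -5355 + 119 = -5236$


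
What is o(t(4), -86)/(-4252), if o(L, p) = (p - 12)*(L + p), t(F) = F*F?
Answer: -1715/1063 ≈ -1.6134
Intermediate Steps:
t(F) = F²
o(L, p) = (-12 + p)*(L + p)
o(t(4), -86)/(-4252) = ((-86)² - 12*4² - 12*(-86) + 4²*(-86))/(-4252) = (7396 - 12*16 + 1032 + 16*(-86))*(-1/4252) = (7396 - 192 + 1032 - 1376)*(-1/4252) = 6860*(-1/4252) = -1715/1063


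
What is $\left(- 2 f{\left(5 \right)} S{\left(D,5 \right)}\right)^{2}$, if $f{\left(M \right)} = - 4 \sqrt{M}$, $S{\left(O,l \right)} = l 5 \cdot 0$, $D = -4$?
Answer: $0$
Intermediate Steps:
$S{\left(O,l \right)} = 0$ ($S{\left(O,l \right)} = 5 l 0 = 0$)
$\left(- 2 f{\left(5 \right)} S{\left(D,5 \right)}\right)^{2} = \left(- 2 \left(- 4 \sqrt{5}\right) 0\right)^{2} = \left(8 \sqrt{5} \cdot 0\right)^{2} = 0^{2} = 0$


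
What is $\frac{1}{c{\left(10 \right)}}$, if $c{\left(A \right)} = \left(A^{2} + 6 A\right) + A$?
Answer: $\frac{1}{170} \approx 0.0058824$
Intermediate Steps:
$c{\left(A \right)} = A^{2} + 7 A$
$\frac{1}{c{\left(10 \right)}} = \frac{1}{10 \left(7 + 10\right)} = \frac{1}{10 \cdot 17} = \frac{1}{170}$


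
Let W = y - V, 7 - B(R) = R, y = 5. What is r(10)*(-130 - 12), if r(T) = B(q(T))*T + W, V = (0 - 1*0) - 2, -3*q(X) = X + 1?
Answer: -48422/3 ≈ -16141.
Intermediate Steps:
q(X) = -1/3 - X/3 (q(X) = -(X + 1)/3 = -(1 + X)/3 = -1/3 - X/3)
B(R) = 7 - R
V = -2 (V = (0 + 0) - 2 = 0 - 2 = -2)
W = 7 (W = 5 - 1*(-2) = 5 + 2 = 7)
r(T) = 7 + T*(22/3 + T/3) (r(T) = (7 - (-1/3 - T/3))*T + 7 = (7 + (1/3 + T/3))*T + 7 = (22/3 + T/3)*T + 7 = T*(22/3 + T/3) + 7 = 7 + T*(22/3 + T/3))
r(10)*(-130 - 12) = (7 + (1/3)*10*(22 + 10))*(-130 - 12) = (7 + (1/3)*10*32)*(-142) = (7 + 320/3)*(-142) = (341/3)*(-142) = -48422/3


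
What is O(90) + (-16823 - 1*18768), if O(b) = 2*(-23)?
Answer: -35637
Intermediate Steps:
O(b) = -46
O(90) + (-16823 - 1*18768) = -46 + (-16823 - 1*18768) = -46 + (-16823 - 18768) = -46 - 35591 = -35637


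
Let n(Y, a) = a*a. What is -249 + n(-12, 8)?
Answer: -185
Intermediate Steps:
n(Y, a) = a²
-249 + n(-12, 8) = -249 + 8² = -249 + 64 = -185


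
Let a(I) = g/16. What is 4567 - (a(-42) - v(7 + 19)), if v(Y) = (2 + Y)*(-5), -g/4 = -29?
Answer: 17679/4 ≈ 4419.8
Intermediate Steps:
g = 116 (g = -4*(-29) = 116)
v(Y) = -10 - 5*Y
a(I) = 29/4 (a(I) = 116/16 = 116*(1/16) = 29/4)
4567 - (a(-42) - v(7 + 19)) = 4567 - (29/4 - (-10 - 5*(7 + 19))) = 4567 - (29/4 - (-10 - 5*26)) = 4567 - (29/4 - (-10 - 130)) = 4567 - (29/4 - 1*(-140)) = 4567 - (29/4 + 140) = 4567 - 1*589/4 = 4567 - 589/4 = 17679/4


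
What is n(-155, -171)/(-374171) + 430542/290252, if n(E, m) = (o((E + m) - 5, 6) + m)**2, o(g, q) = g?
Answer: 43975832837/54301940546 ≈ 0.80984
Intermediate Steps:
n(E, m) = (-5 + E + 2*m)**2 (n(E, m) = (((E + m) - 5) + m)**2 = ((-5 + E + m) + m)**2 = (-5 + E + 2*m)**2)
n(-155, -171)/(-374171) + 430542/290252 = (-5 - 155 + 2*(-171))**2/(-374171) + 430542/290252 = (-5 - 155 - 342)**2*(-1/374171) + 430542*(1/290252) = (-502)**2*(-1/374171) + 215271/145126 = 252004*(-1/374171) + 215271/145126 = -252004/374171 + 215271/145126 = 43975832837/54301940546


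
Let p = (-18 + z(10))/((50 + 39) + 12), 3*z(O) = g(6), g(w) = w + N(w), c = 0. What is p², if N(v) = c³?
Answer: 256/10201 ≈ 0.025096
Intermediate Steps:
N(v) = 0 (N(v) = 0³ = 0)
g(w) = w (g(w) = w + 0 = w)
z(O) = 2 (z(O) = (⅓)*6 = 2)
p = -16/101 (p = (-18 + 2)/((50 + 39) + 12) = -16/(89 + 12) = -16/101 ≈ -0.15842)
p² = (-16/101)² = 256/10201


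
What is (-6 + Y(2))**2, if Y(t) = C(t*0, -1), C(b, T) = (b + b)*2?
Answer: 36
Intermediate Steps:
C(b, T) = 4*b (C(b, T) = (2*b)*2 = 4*b)
Y(t) = 0 (Y(t) = 4*(t*0) = 4*0 = 0)
(-6 + Y(2))**2 = (-6 + 0)**2 = (-6)**2 = 36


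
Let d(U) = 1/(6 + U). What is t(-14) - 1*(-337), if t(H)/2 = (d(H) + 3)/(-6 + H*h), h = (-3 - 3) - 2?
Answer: 142911/424 ≈ 337.05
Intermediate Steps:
h = -8 (h = -6 - 2 = -8)
t(H) = 2*(3 + 1/(6 + H))/(-6 - 8*H) (t(H) = 2*((1/(6 + H) + 3)/(-6 + H*(-8))) = 2*((3 + 1/(6 + H))/(-6 - 8*H)) = 2*(3 + 1/(6 + H))/(-6 - 8*H))
t(-14) - 1*(-337) = (19 + 3*(-14))/((-3 - 4*(-14))*(6 - 14)) - 1*(-337) = (19 - 42)/((-3 + 56)*(-8)) + 337 = -⅛*(-23)/53 + 337 = (1/53)*(-⅛)*(-23) + 337 = 23/424 + 337 = 142911/424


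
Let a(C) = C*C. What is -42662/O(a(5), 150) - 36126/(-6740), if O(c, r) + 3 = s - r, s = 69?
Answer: 18161029/35385 ≈ 513.24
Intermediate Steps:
a(C) = C**2
O(c, r) = 66 - r (O(c, r) = -3 + (69 - r) = 66 - r)
-42662/O(a(5), 150) - 36126/(-6740) = -42662/(66 - 1*150) - 36126/(-6740) = -42662/(66 - 150) - 36126*(-1/6740) = -42662/(-84) + 18063/3370 = -42662*(-1/84) + 18063/3370 = 21331/42 + 18063/3370 = 18161029/35385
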